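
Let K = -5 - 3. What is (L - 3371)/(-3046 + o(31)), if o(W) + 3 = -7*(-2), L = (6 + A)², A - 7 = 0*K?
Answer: 3202/3035 ≈ 1.0550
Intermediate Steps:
K = -8
A = 7 (A = 7 + 0*(-8) = 7 + 0 = 7)
L = 169 (L = (6 + 7)² = 13² = 169)
o(W) = 11 (o(W) = -3 - 7*(-2) = -3 + 14 = 11)
(L - 3371)/(-3046 + o(31)) = (169 - 3371)/(-3046 + 11) = -3202/(-3035) = -3202*(-1/3035) = 3202/3035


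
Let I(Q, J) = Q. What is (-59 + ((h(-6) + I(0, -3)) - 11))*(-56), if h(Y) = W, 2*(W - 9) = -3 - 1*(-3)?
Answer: 3416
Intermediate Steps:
W = 9 (W = 9 + (-3 - 1*(-3))/2 = 9 + (-3 + 3)/2 = 9 + (½)*0 = 9 + 0 = 9)
h(Y) = 9
(-59 + ((h(-6) + I(0, -3)) - 11))*(-56) = (-59 + ((9 + 0) - 11))*(-56) = (-59 + (9 - 11))*(-56) = (-59 - 2)*(-56) = -61*(-56) = 3416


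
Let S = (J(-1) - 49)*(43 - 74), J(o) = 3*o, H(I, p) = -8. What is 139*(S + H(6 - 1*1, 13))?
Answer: 222956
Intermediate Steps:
S = 1612 (S = (3*(-1) - 49)*(43 - 74) = (-3 - 49)*(-31) = -52*(-31) = 1612)
139*(S + H(6 - 1*1, 13)) = 139*(1612 - 8) = 139*1604 = 222956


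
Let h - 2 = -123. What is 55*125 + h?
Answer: 6754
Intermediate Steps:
h = -121 (h = 2 - 123 = -121)
55*125 + h = 55*125 - 121 = 6875 - 121 = 6754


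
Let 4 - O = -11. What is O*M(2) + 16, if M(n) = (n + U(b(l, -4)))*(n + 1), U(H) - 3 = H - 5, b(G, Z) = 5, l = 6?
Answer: 241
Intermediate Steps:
U(H) = -2 + H (U(H) = 3 + (H - 5) = 3 + (-5 + H) = -2 + H)
O = 15 (O = 4 - 1*(-11) = 4 + 11 = 15)
M(n) = (1 + n)*(3 + n) (M(n) = (n + (-2 + 5))*(n + 1) = (n + 3)*(1 + n) = (3 + n)*(1 + n) = (1 + n)*(3 + n))
O*M(2) + 16 = 15*(3 + 2² + 4*2) + 16 = 15*(3 + 4 + 8) + 16 = 15*15 + 16 = 225 + 16 = 241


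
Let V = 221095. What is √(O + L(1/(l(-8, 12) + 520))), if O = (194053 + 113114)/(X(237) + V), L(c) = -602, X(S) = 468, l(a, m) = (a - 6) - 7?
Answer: 7*I*√601718801333/221563 ≈ 24.507*I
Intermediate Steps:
l(a, m) = -13 + a (l(a, m) = (-6 + a) - 7 = -13 + a)
O = 307167/221563 (O = (194053 + 113114)/(468 + 221095) = 307167/221563 ≈ 1.3864)
√(O + L(1/(l(-8, 12) + 520))) = √(307167/221563 - 602) = √(-133073759/221563) = 7*I*√601718801333/221563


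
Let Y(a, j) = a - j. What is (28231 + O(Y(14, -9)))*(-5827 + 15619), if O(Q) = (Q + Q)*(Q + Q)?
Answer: 297157824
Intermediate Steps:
O(Q) = 4*Q**2 (O(Q) = (2*Q)*(2*Q) = 4*Q**2)
(28231 + O(Y(14, -9)))*(-5827 + 15619) = (28231 + 4*(14 - 1*(-9))**2)*(-5827 + 15619) = (28231 + 4*(14 + 9)**2)*9792 = (28231 + 4*23**2)*9792 = (28231 + 4*529)*9792 = (28231 + 2116)*9792 = 30347*9792 = 297157824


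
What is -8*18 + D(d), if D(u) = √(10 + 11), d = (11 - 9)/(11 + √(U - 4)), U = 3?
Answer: -144 + √21 ≈ -139.42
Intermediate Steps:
d = (11 - I)/61 (d = (11 - 9)/(11 + √(3 - 4)) = 2/(11 + √(-1)) = 2/(11 + I) = 2*((11 - I)/122) = (11 - I)/61 ≈ 0.18033 - 0.016393*I)
D(u) = √21
-8*18 + D(d) = -8*18 + √21 = -144 + √21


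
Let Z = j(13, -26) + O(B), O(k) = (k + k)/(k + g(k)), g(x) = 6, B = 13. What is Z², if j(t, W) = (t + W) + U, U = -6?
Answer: 112225/361 ≈ 310.87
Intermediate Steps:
j(t, W) = -6 + W + t (j(t, W) = (t + W) - 6 = (W + t) - 6 = -6 + W + t)
O(k) = 2*k/(6 + k) (O(k) = (k + k)/(k + 6) = (2*k)/(6 + k) = 2*k/(6 + k))
Z = -335/19 (Z = (-6 - 26 + 13) + 2*13/(6 + 13) = -19 + 2*13/19 = -19 + 2*13*(1/19) = -19 + 26/19 = -335/19 ≈ -17.632)
Z² = (-335/19)² = 112225/361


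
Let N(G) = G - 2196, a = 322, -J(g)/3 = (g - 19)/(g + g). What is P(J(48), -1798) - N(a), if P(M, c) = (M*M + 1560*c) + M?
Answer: -2870278231/1024 ≈ -2.8030e+6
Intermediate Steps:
J(g) = -3*(-19 + g)/(2*g) (J(g) = -3*(g - 19)/(g + g) = -3*(-19 + g)/(2*g))
N(G) = -2196 + G
P(M, c) = M + M**2 + 1560*c (P(M, c) = (M**2 + 1560*c) + M = M + M**2 + 1560*c)
P(J(48), -1798) - N(a) = ((3/2)*(19 - 1*48)/48 + ((3/2)*(19 - 1*48)/48)**2 + 1560*(-1798)) - (-2196 + 322) = ((3/2)*(1/48)*(19 - 48) + ((3/2)*(1/48)*(19 - 48))**2 - 2804880) - 1*(-1874) = ((3/2)*(1/48)*(-29) + ((3/2)*(1/48)*(-29))**2 - 2804880) + 1874 = (-29/32 + (-29/32)**2 - 2804880) + 1874 = (-29/32 + 841/1024 - 2804880) + 1874 = -2872197207/1024 + 1874 = -2870278231/1024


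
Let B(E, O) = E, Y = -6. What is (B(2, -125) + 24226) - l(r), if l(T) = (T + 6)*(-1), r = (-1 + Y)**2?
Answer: 24283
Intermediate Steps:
r = 49 (r = (-1 - 6)**2 = (-7)**2 = 49)
l(T) = -6 - T (l(T) = (6 + T)*(-1) = -6 - T)
(B(2, -125) + 24226) - l(r) = (2 + 24226) - (-6 - 1*49) = 24228 - (-6 - 49) = 24228 - 1*(-55) = 24228 + 55 = 24283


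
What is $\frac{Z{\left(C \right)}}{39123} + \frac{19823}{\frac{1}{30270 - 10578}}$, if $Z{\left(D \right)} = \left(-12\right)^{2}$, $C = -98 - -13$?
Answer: $\frac{1696871081068}{4347} \approx 3.9035 \cdot 10^{8}$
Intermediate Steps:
$C = -85$ ($C = -98 + 13 = -85$)
$Z{\left(D \right)} = 144$
$\frac{Z{\left(C \right)}}{39123} + \frac{19823}{\frac{1}{30270 - 10578}} = \frac{144}{39123} + \frac{19823}{\frac{1}{30270 - 10578}} = 144 \cdot \frac{1}{39123} + \frac{19823}{\frac{1}{19692}} = \frac{16}{4347} + 19823 \frac{1}{\frac{1}{19692}} = \frac{16}{4347} + 19823 \cdot 19692 = \frac{16}{4347} + 390354516 = \frac{1696871081068}{4347}$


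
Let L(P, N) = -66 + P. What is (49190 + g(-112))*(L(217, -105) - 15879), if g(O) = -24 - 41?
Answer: -772638000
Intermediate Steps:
g(O) = -65
(49190 + g(-112))*(L(217, -105) - 15879) = (49190 - 65)*((-66 + 217) - 15879) = 49125*(151 - 15879) = 49125*(-15728) = -772638000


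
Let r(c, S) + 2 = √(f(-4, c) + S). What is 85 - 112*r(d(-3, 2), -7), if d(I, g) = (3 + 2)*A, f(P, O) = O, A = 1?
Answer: 309 - 112*I*√2 ≈ 309.0 - 158.39*I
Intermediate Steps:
d(I, g) = 5 (d(I, g) = (3 + 2)*1 = 5*1 = 5)
r(c, S) = -2 + √(S + c) (r(c, S) = -2 + √(c + S) = -2 + √(S + c))
85 - 112*r(d(-3, 2), -7) = 85 - 112*(-2 + √(-7 + 5)) = 85 - 112*(-2 + √(-2)) = 85 - 112*(-2 + I*√2) = 85 + (224 - 112*I*√2) = 309 - 112*I*√2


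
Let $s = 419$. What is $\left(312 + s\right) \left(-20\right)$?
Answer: $-14620$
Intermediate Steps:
$\left(312 + s\right) \left(-20\right) = \left(312 + 419\right) \left(-20\right) = 731 \left(-20\right) = -14620$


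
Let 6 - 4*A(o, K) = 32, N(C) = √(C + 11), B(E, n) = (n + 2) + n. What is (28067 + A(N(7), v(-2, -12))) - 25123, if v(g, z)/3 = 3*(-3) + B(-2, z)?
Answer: 5875/2 ≈ 2937.5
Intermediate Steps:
B(E, n) = 2 + 2*n (B(E, n) = (2 + n) + n = 2 + 2*n)
N(C) = √(11 + C)
v(g, z) = -21 + 6*z (v(g, z) = 3*(3*(-3) + (2 + 2*z)) = 3*(-9 + (2 + 2*z)) = 3*(-7 + 2*z) = -21 + 6*z)
A(o, K) = -13/2 (A(o, K) = 3/2 - ¼*32 = 3/2 - 8 = -13/2)
(28067 + A(N(7), v(-2, -12))) - 25123 = (28067 - 13/2) - 25123 = 56121/2 - 25123 = 5875/2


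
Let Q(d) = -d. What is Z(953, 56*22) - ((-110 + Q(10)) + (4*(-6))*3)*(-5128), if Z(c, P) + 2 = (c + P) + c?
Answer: -981440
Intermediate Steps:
Z(c, P) = -2 + P + 2*c (Z(c, P) = -2 + ((c + P) + c) = -2 + ((P + c) + c) = -2 + (P + 2*c) = -2 + P + 2*c)
Z(953, 56*22) - ((-110 + Q(10)) + (4*(-6))*3)*(-5128) = (-2 + 56*22 + 2*953) - ((-110 - 1*10) + (4*(-6))*3)*(-5128) = (-2 + 1232 + 1906) - ((-110 - 10) - 24*3)*(-5128) = 3136 - (-120 - 72)*(-5128) = 3136 - (-192)*(-5128) = 3136 - 1*984576 = 3136 - 984576 = -981440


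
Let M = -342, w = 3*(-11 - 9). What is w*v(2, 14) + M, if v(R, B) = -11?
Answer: 318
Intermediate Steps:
w = -60 (w = 3*(-20) = -60)
w*v(2, 14) + M = -60*(-11) - 342 = 660 - 342 = 318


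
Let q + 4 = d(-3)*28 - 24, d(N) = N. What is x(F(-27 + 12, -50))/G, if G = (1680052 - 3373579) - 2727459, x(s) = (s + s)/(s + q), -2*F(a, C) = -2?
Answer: 1/245364723 ≈ 4.0756e-9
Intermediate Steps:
F(a, C) = 1 (F(a, C) = -½*(-2) = 1)
q = -112 (q = -4 + (-3*28 - 24) = -4 + (-84 - 24) = -4 - 108 = -112)
x(s) = 2*s/(-112 + s) (x(s) = (s + s)/(s - 112) = (2*s)/(-112 + s) = 2*s/(-112 + s))
G = -4420986 (G = -1693527 - 2727459 = -4420986)
x(F(-27 + 12, -50))/G = (2*1/(-112 + 1))/(-4420986) = (2*1/(-111))*(-1/4420986) = (2*1*(-1/111))*(-1/4420986) = -2/111*(-1/4420986) = 1/245364723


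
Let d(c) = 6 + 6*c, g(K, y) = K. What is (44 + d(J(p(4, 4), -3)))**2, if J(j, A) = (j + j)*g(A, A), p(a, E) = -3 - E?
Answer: 91204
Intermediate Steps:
J(j, A) = 2*A*j (J(j, A) = (j + j)*A = (2*j)*A = 2*A*j)
(44 + d(J(p(4, 4), -3)))**2 = (44 + (6 + 6*(2*(-3)*(-3 - 1*4))))**2 = (44 + (6 + 6*(2*(-3)*(-3 - 4))))**2 = (44 + (6 + 6*(2*(-3)*(-7))))**2 = (44 + (6 + 6*42))**2 = (44 + (6 + 252))**2 = (44 + 258)**2 = 302**2 = 91204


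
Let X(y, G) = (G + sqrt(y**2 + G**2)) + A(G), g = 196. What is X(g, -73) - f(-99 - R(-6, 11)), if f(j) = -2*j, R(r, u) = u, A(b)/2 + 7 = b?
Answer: -453 + sqrt(43745) ≈ -243.85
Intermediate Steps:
A(b) = -14 + 2*b
X(y, G) = -14 + sqrt(G**2 + y**2) + 3*G (X(y, G) = (G + sqrt(y**2 + G**2)) + (-14 + 2*G) = (G + sqrt(G**2 + y**2)) + (-14 + 2*G) = -14 + sqrt(G**2 + y**2) + 3*G)
X(g, -73) - f(-99 - R(-6, 11)) = (-14 + sqrt((-73)**2 + 196**2) + 3*(-73)) - (-2)*(-99 - 1*11) = (-14 + sqrt(5329 + 38416) - 219) - (-2)*(-99 - 11) = (-14 + sqrt(43745) - 219) - (-2)*(-110) = (-233 + sqrt(43745)) - 1*220 = (-233 + sqrt(43745)) - 220 = -453 + sqrt(43745)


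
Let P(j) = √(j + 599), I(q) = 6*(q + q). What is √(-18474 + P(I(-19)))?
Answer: √(-18474 + √371) ≈ 135.85*I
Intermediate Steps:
I(q) = 12*q (I(q) = 6*(2*q) = 12*q)
P(j) = √(599 + j)
√(-18474 + P(I(-19))) = √(-18474 + √(599 + 12*(-19))) = √(-18474 + √(599 - 228)) = √(-18474 + √371)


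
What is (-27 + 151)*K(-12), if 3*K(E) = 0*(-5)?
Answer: 0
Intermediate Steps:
K(E) = 0 (K(E) = (0*(-5))/3 = (⅓)*0 = 0)
(-27 + 151)*K(-12) = (-27 + 151)*0 = 124*0 = 0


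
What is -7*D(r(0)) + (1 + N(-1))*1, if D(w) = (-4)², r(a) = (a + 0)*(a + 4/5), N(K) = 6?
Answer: -105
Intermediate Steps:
r(a) = a*(⅘ + a) (r(a) = a*(a + 4*(⅕)) = a*(a + ⅘) = a*(⅘ + a))
D(w) = 16
-7*D(r(0)) + (1 + N(-1))*1 = -7*16 + (1 + 6)*1 = -112 + 7*1 = -112 + 7 = -105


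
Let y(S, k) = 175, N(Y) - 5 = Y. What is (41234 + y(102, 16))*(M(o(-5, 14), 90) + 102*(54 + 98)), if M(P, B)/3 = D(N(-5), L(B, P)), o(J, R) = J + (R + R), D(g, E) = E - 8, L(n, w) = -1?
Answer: 640887093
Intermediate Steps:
N(Y) = 5 + Y
D(g, E) = -8 + E
o(J, R) = J + 2*R
M(P, B) = -27 (M(P, B) = 3*(-8 - 1) = 3*(-9) = -27)
(41234 + y(102, 16))*(M(o(-5, 14), 90) + 102*(54 + 98)) = (41234 + 175)*(-27 + 102*(54 + 98)) = 41409*(-27 + 102*152) = 41409*(-27 + 15504) = 41409*15477 = 640887093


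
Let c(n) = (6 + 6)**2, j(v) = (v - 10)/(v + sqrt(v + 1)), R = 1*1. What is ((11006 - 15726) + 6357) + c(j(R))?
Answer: 1781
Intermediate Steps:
R = 1
j(v) = (-10 + v)/(v + sqrt(1 + v))
c(n) = 144 (c(n) = 12**2 = 144)
((11006 - 15726) + 6357) + c(j(R)) = ((11006 - 15726) + 6357) + 144 = (-4720 + 6357) + 144 = 1637 + 144 = 1781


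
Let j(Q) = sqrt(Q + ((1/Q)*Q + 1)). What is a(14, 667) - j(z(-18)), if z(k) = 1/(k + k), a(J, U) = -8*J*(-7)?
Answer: 784 - sqrt(71)/6 ≈ 782.60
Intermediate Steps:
a(J, U) = 56*J
z(k) = 1/(2*k)
j(Q) = sqrt(2 + Q) (j(Q) = sqrt(Q + (Q/Q + 1)) = sqrt(Q + (1 + 1)) = sqrt(Q + 2) = sqrt(2 + Q))
a(14, 667) - j(z(-18)) = 56*14 - sqrt(2 + (1/2)/(-18)) = 784 - sqrt(2 + (1/2)*(-1/18)) = 784 - sqrt(2 - 1/36) = 784 - sqrt(71/36) = 784 - sqrt(71)/6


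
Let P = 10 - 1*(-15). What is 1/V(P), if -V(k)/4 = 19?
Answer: -1/76 ≈ -0.013158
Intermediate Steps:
P = 25 (P = 10 + 15 = 25)
V(k) = -76 (V(k) = -4*19 = -76)
1/V(P) = 1/(-76) = -1/76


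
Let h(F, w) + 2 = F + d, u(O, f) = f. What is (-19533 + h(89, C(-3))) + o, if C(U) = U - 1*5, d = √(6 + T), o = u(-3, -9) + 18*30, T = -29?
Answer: -18915 + I*√23 ≈ -18915.0 + 4.7958*I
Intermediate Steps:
o = 531 (o = -9 + 18*30 = -9 + 540 = 531)
d = I*√23 (d = √(6 - 29) = √(-23) = I*√23 ≈ 4.7958*I)
C(U) = -5 + U (C(U) = U - 5 = -5 + U)
h(F, w) = -2 + F + I*√23 (h(F, w) = -2 + (F + I*√23) = -2 + F + I*√23)
(-19533 + h(89, C(-3))) + o = (-19533 + (-2 + 89 + I*√23)) + 531 = (-19533 + (87 + I*√23)) + 531 = (-19446 + I*√23) + 531 = -18915 + I*√23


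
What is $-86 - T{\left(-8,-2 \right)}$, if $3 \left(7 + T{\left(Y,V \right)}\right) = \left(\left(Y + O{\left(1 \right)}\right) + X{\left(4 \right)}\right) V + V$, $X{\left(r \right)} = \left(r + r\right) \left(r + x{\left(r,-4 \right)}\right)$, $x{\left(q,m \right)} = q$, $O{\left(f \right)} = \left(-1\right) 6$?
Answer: $-45$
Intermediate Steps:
$O{\left(f \right)} = -6$
$X{\left(r \right)} = 4 r^{2}$ ($X{\left(r \right)} = \left(r + r\right) \left(r + r\right) = 2 r 2 r = 4 r^{2}$)
$T{\left(Y,V \right)} = -7 + \frac{V}{3} + \frac{V \left(58 + Y\right)}{3}$ ($T{\left(Y,V \right)} = -7 + \frac{\left(\left(Y - 6\right) + 4 \cdot 4^{2}\right) V + V}{3} = -7 + \frac{\left(\left(-6 + Y\right) + 4 \cdot 16\right) V + V}{3} = -7 + \frac{\left(\left(-6 + Y\right) + 64\right) V + V}{3} = -7 + \frac{\left(58 + Y\right) V + V}{3} = -7 + \frac{V \left(58 + Y\right) + V}{3} = -7 + \frac{V + V \left(58 + Y\right)}{3} = -7 + \left(\frac{V}{3} + \frac{V \left(58 + Y\right)}{3}\right) = -7 + \frac{V}{3} + \frac{V \left(58 + Y\right)}{3}$)
$-86 - T{\left(-8,-2 \right)} = -86 - \left(-7 + \frac{59}{3} \left(-2\right) + \frac{1}{3} \left(-2\right) \left(-8\right)\right) = -86 - \left(-7 - \frac{118}{3} + \frac{16}{3}\right) = -86 - -41 = -86 + 41 = -45$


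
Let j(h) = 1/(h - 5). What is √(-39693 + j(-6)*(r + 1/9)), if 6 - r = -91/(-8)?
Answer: I*√691602494/132 ≈ 199.23*I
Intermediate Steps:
r = -43/8 (r = 6 - (-91)/(-8) = 6 - (-91)*(-1)/8 = 6 - 1*91/8 = 6 - 91/8 = -43/8 ≈ -5.3750)
j(h) = 1/(-5 + h)
√(-39693 + j(-6)*(r + 1/9)) = √(-39693 + (-43/8 + 1/9)/(-5 - 6)) = √(-39693 + (-43/8 + ⅑)/(-11)) = √(-39693 - 1/11*(-379/72)) = √(-39693 + 379/792) = √(-31436477/792) = I*√691602494/132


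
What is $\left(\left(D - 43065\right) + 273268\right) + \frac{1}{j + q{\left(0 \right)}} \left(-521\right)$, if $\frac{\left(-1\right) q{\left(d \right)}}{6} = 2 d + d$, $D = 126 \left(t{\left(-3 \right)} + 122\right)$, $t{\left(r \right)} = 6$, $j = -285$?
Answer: $\frac{70204856}{285} \approx 2.4633 \cdot 10^{5}$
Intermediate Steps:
$D = 16128$ ($D = 126 \left(6 + 122\right) = 126 \cdot 128 = 16128$)
$q{\left(d \right)} = - 18 d$ ($q{\left(d \right)} = - 6 \left(2 d + d\right) = - 6 \cdot 3 d = - 18 d$)
$\left(\left(D - 43065\right) + 273268\right) + \frac{1}{j + q{\left(0 \right)}} \left(-521\right) = \left(\left(16128 - 43065\right) + 273268\right) + \frac{1}{-285 - 0} \left(-521\right) = \left(-26937 + 273268\right) + \frac{1}{-285 + 0} \left(-521\right) = 246331 + \frac{1}{-285} \left(-521\right) = 246331 - - \frac{521}{285} = 246331 + \frac{521}{285} = \frac{70204856}{285}$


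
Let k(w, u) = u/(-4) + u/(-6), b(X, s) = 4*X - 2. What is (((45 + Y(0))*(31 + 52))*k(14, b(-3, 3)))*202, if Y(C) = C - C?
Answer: 4401075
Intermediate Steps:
Y(C) = 0
b(X, s) = -2 + 4*X
k(w, u) = -5*u/12 (k(w, u) = u*(-1/4) + u*(-1/6) = -u/4 - u/6 = -5*u/12)
(((45 + Y(0))*(31 + 52))*k(14, b(-3, 3)))*202 = (((45 + 0)*(31 + 52))*(-5*(-2 + 4*(-3))/12))*202 = ((45*83)*(-5*(-2 - 12)/12))*202 = (3735*(-5/12*(-14)))*202 = (3735*(35/6))*202 = (43575/2)*202 = 4401075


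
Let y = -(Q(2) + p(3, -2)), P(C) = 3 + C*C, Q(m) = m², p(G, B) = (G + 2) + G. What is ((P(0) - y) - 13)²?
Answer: 4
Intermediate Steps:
p(G, B) = 2 + 2*G (p(G, B) = (2 + G) + G = 2 + 2*G)
P(C) = 3 + C²
y = -12 (y = -(2² + (2 + 2*3)) = -(4 + (2 + 6)) = -(4 + 8) = -1*12 = -12)
((P(0) - y) - 13)² = (((3 + 0²) - 1*(-12)) - 13)² = (((3 + 0) + 12) - 13)² = ((3 + 12) - 13)² = (15 - 13)² = 2² = 4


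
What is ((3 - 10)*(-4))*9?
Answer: 252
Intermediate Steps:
((3 - 10)*(-4))*9 = -7*(-4)*9 = 28*9 = 252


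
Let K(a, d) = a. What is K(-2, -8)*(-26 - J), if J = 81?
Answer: 214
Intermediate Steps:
K(-2, -8)*(-26 - J) = -2*(-26 - 1*81) = -2*(-26 - 81) = -2*(-107) = 214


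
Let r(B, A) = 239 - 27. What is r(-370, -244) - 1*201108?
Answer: -200896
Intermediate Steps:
r(B, A) = 212
r(-370, -244) - 1*201108 = 212 - 1*201108 = 212 - 201108 = -200896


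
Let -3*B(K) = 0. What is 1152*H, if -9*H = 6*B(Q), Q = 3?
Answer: 0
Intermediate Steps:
B(K) = 0 (B(K) = -⅓*0 = 0)
H = 0 (H = -2*0/3 = -⅑*0 = 0)
1152*H = 1152*0 = 0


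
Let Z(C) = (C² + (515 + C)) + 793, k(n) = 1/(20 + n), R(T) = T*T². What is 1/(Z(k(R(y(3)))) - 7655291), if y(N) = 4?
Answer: -7056/54006503963 ≈ -1.3065e-7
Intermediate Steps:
R(T) = T³
Z(C) = 1308 + C + C² (Z(C) = (515 + C + C²) + 793 = 1308 + C + C²)
1/(Z(k(R(y(3)))) - 7655291) = 1/((1308 + 1/(20 + 4³) + (1/(20 + 4³))²) - 7655291) = 1/((1308 + 1/(20 + 64) + (1/(20 + 64))²) - 7655291) = 1/((1308 + 1/84 + (1/84)²) - 7655291) = 1/((1308 + 1/84 + 1/7056) - 7655291) = 1/(9229333/7056 - 7655291) = 1/(-54006503963/7056) = -7056/54006503963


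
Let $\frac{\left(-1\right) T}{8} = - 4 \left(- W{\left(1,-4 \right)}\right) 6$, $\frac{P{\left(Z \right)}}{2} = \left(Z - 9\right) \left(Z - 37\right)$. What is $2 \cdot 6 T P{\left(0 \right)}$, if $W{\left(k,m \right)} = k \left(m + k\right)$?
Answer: $4603392$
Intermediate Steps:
$W{\left(k,m \right)} = k \left(k + m\right)$
$P{\left(Z \right)} = 2 \left(-37 + Z\right) \left(-9 + Z\right)$ ($P{\left(Z \right)} = 2 \left(Z - 9\right) \left(Z - 37\right) = 2 \left(-9 + Z\right) \left(-37 + Z\right) = 2 \left(-37 + Z\right) \left(-9 + Z\right)$)
$T = 576$ ($T = - 8 - 4 \left(- 1 \left(1 - 4\right)\right) 6 = - 8 - 4 \left(- 1 \left(-3\right)\right) 6 = - 8 - 4 \left(\left(-1\right) \left(-3\right)\right) 6 = - 8 \left(-4\right) 3 \cdot 6 = - 8 \left(\left(-12\right) 6\right) = \left(-8\right) \left(-72\right) = 576$)
$2 \cdot 6 T P{\left(0 \right)} = 2 \cdot 6 \cdot 576 \left(666 - 0 + 2 \cdot 0^{2}\right) = 12 \cdot 576 \left(666 + 0 + 2 \cdot 0\right) = 6912 \left(666 + 0 + 0\right) = 6912 \cdot 666 = 4603392$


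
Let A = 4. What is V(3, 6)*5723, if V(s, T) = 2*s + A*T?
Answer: 171690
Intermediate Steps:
V(s, T) = 2*s + 4*T
V(3, 6)*5723 = (2*3 + 4*6)*5723 = (6 + 24)*5723 = 30*5723 = 171690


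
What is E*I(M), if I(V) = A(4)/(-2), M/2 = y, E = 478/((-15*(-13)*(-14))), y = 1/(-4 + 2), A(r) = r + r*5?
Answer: 956/455 ≈ 2.1011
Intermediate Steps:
A(r) = 6*r (A(r) = r + 5*r = 6*r)
y = -½ (y = 1/(-2) = -½ ≈ -0.50000)
E = -239/1365 (E = 478/((195*(-14))) = 478/(-2730) = 478*(-1/2730) = -239/1365 ≈ -0.17509)
M = -1 (M = 2*(-½) = -1)
I(V) = -12 (I(V) = (6*4)/(-2) = 24*(-½) = -12)
E*I(M) = -239/1365*(-12) = 956/455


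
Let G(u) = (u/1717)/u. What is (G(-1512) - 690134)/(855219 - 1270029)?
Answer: 1184960077/712228770 ≈ 1.6637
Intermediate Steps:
G(u) = 1/1717 (G(u) = (u*(1/1717))/u = (u/1717)/u = 1/1717)
(G(-1512) - 690134)/(855219 - 1270029) = (1/1717 - 690134)/(855219 - 1270029) = -1184960077/1717/(-414810) = -1184960077/1717*(-1/414810) = 1184960077/712228770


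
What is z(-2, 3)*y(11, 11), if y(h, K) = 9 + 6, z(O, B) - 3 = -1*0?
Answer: 45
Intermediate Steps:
z(O, B) = 3 (z(O, B) = 3 - 1*0 = 3 + 0 = 3)
y(h, K) = 15
z(-2, 3)*y(11, 11) = 3*15 = 45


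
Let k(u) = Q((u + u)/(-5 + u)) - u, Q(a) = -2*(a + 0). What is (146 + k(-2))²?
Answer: 1056784/49 ≈ 21567.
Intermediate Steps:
Q(a) = -2*a
k(u) = -u - 4*u/(-5 + u) (k(u) = -2*(u + u)/(-5 + u) - u = -2*2*u/(-5 + u) - u = -4*u/(-5 + u) - u = -u - 4*u/(-5 + u))
(146 + k(-2))² = (146 - 2*(1 - 1*(-2))/(-5 - 2))² = (146 - 2*(1 + 2)/(-7))² = (146 - 2*(-⅐)*3)² = (146 + 6/7)² = (1028/7)² = 1056784/49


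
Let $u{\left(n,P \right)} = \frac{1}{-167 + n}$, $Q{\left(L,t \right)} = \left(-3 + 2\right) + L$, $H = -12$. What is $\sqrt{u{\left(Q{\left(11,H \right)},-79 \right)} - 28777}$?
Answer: $\frac{i \sqrt{709324430}}{157} \approx 169.64 i$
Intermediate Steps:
$Q{\left(L,t \right)} = -1 + L$
$\sqrt{u{\left(Q{\left(11,H \right)},-79 \right)} - 28777} = \sqrt{\frac{1}{-167 + \left(-1 + 11\right)} - 28777} = \sqrt{\frac{1}{-167 + 10} - 28777} = \sqrt{\frac{1}{-157} - 28777} = \sqrt{- \frac{1}{157} - 28777} = \sqrt{- \frac{4517990}{157}} = \frac{i \sqrt{709324430}}{157}$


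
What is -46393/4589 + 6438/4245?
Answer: -55798101/6493435 ≈ -8.5930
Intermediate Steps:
-46393/4589 + 6438/4245 = -46393*1/4589 + 6438*(1/4245) = -46393/4589 + 2146/1415 = -55798101/6493435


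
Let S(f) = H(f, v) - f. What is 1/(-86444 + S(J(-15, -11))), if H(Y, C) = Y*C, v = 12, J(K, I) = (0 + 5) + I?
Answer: -1/86510 ≈ -1.1559e-5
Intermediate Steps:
J(K, I) = 5 + I
H(Y, C) = C*Y
S(f) = 11*f (S(f) = 12*f - f = 11*f)
1/(-86444 + S(J(-15, -11))) = 1/(-86444 + 11*(5 - 11)) = 1/(-86444 + 11*(-6)) = 1/(-86444 - 66) = 1/(-86510) = -1/86510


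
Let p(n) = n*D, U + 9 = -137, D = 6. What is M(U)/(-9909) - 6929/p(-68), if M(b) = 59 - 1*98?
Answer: 7630597/449208 ≈ 16.987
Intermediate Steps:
U = -146 (U = -9 - 137 = -146)
p(n) = 6*n (p(n) = n*6 = 6*n)
M(b) = -39 (M(b) = 59 - 98 = -39)
M(U)/(-9909) - 6929/p(-68) = -39/(-9909) - 6929/(6*(-68)) = -39*(-1/9909) - 6929/(-408) = 13/3303 - 6929*(-1/408) = 13/3303 + 6929/408 = 7630597/449208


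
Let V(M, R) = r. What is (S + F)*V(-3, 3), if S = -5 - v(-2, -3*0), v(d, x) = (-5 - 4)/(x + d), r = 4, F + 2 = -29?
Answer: -162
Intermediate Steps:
F = -31 (F = -2 - 29 = -31)
V(M, R) = 4
v(d, x) = -9/(d + x)
S = -19/2 (S = -5 - (-9)/(-2 - 3*0) = -5 - (-9)/(-2 + 0) = -5 - (-9)/(-2) = -5 - (-9)*(-1)/2 = -5 - 1*9/2 = -5 - 9/2 = -19/2 ≈ -9.5000)
(S + F)*V(-3, 3) = (-19/2 - 31)*4 = -81/2*4 = -162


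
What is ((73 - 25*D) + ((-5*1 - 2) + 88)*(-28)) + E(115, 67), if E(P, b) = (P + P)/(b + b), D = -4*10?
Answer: -79950/67 ≈ -1193.3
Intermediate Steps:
D = -40
E(P, b) = P/b (E(P, b) = (2*P)/((2*b)) = (2*P)*(1/(2*b)) = P/b)
((73 - 25*D) + ((-5*1 - 2) + 88)*(-28)) + E(115, 67) = ((73 - 25*(-40)) + ((-5*1 - 2) + 88)*(-28)) + 115/67 = ((73 + 1000) + ((-5 - 2) + 88)*(-28)) + 115*(1/67) = (1073 + (-7 + 88)*(-28)) + 115/67 = (1073 + 81*(-28)) + 115/67 = (1073 - 2268) + 115/67 = -1195 + 115/67 = -79950/67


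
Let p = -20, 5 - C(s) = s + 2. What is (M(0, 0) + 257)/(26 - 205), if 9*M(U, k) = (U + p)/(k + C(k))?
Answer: -6919/4833 ≈ -1.4316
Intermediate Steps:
C(s) = 3 - s (C(s) = 5 - (s + 2) = 5 - (2 + s) = 5 + (-2 - s) = 3 - s)
M(U, k) = -20/27 + U/27 (M(U, k) = ((U - 20)/(k + (3 - k)))/9 = ((-20 + U)/3)/9 = ((-20 + U)*(⅓))/9 = (-20/3 + U/3)/9 = -20/27 + U/27)
(M(0, 0) + 257)/(26 - 205) = ((-20/27 + (1/27)*0) + 257)/(26 - 205) = ((-20/27 + 0) + 257)/(-179) = (-20/27 + 257)*(-1/179) = (6919/27)*(-1/179) = -6919/4833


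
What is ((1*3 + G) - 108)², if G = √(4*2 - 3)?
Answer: (105 - √5)² ≈ 10560.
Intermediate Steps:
G = √5 (G = √(8 - 3) = √5 ≈ 2.2361)
((1*3 + G) - 108)² = ((1*3 + √5) - 108)² = ((3 + √5) - 108)² = (-105 + √5)²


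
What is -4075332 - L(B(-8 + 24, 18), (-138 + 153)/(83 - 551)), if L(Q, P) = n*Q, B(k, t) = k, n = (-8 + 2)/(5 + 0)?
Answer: -20376564/5 ≈ -4.0753e+6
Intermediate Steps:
n = -6/5 ≈ -1.2000
L(Q, P) = -6*Q/5
-4075332 - L(B(-8 + 24, 18), (-138 + 153)/(83 - 551)) = -4075332 - (-6)*(-8 + 24)/5 = -4075332 - (-6)*16/5 = -4075332 - 1*(-96/5) = -4075332 + 96/5 = -20376564/5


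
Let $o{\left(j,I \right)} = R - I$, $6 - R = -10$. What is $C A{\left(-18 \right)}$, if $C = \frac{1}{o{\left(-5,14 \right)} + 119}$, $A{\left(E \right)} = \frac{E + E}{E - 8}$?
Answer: $\frac{18}{1573} \approx 0.011443$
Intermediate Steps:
$R = 16$ ($R = 6 - -10 = 6 + 10 = 16$)
$o{\left(j,I \right)} = 16 - I$
$A{\left(E \right)} = \frac{2 E}{-8 + E}$
$C = \frac{1}{121}$ ($C = \frac{1}{\left(16 - 14\right) + 119} = \frac{1}{2 + 119} = \frac{1}{121} \approx 0.0082645$)
$C A{\left(-18 \right)} = \frac{2 \left(-18\right) \frac{1}{-8 - 18}}{121} = \frac{2 \left(-18\right) \frac{1}{-26}}{121} = \frac{2 \left(-18\right) \left(- \frac{1}{26}\right)}{121} = \frac{1}{121} \cdot \frac{18}{13} = \frac{18}{1573}$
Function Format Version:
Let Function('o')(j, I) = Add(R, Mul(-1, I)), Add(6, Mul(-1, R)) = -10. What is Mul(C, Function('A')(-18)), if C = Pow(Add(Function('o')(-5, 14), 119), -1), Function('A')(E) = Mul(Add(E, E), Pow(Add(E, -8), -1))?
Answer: Rational(18, 1573) ≈ 0.011443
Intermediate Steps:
R = 16 (R = Add(6, Mul(-1, -10)) = Add(6, 10) = 16)
Function('o')(j, I) = Add(16, Mul(-1, I))
Function('A')(E) = Mul(2, E, Pow(Add(-8, E), -1)) (Function('A')(E) = Mul(Mul(2, E), Pow(Add(-8, E), -1)) = Mul(2, E, Pow(Add(-8, E), -1)))
C = Rational(1, 121) (C = Pow(Add(Add(16, Mul(-1, 14)), 119), -1) = Pow(Add(Add(16, -14), 119), -1) = Pow(Add(2, 119), -1) = Pow(121, -1) = Rational(1, 121) ≈ 0.0082645)
Mul(C, Function('A')(-18)) = Mul(Rational(1, 121), Mul(2, -18, Pow(Add(-8, -18), -1))) = Mul(Rational(1, 121), Mul(2, -18, Pow(-26, -1))) = Mul(Rational(1, 121), Mul(2, -18, Rational(-1, 26))) = Mul(Rational(1, 121), Rational(18, 13)) = Rational(18, 1573)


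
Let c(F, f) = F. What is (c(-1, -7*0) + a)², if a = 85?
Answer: 7056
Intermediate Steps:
(c(-1, -7*0) + a)² = (-1 + 85)² = 84² = 7056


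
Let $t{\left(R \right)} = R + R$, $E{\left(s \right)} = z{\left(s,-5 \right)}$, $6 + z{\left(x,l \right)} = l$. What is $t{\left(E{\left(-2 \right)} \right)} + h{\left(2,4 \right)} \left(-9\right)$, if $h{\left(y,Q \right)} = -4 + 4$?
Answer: $-22$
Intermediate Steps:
$h{\left(y,Q \right)} = 0$
$z{\left(x,l \right)} = -6 + l$
$E{\left(s \right)} = -11$ ($E{\left(s \right)} = -6 - 5 = -11$)
$t{\left(R \right)} = 2 R$
$t{\left(E{\left(-2 \right)} \right)} + h{\left(2,4 \right)} \left(-9\right) = 2 \left(-11\right) + 0 \left(-9\right) = -22 + 0 = -22$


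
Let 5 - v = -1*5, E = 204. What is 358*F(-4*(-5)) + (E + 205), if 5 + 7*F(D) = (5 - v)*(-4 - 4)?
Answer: 2199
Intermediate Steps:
v = 10 (v = 5 - (-1)*5 = 5 - 1*(-5) = 5 + 5 = 10)
F(D) = 5 (F(D) = -5/7 + ((5 - 1*10)*(-4 - 4))/7 = -5/7 + ((5 - 10)*(-8))/7 = -5/7 + (-5*(-8))/7 = -5/7 + (⅐)*40 = -5/7 + 40/7 = 5)
358*F(-4*(-5)) + (E + 205) = 358*5 + (204 + 205) = 1790 + 409 = 2199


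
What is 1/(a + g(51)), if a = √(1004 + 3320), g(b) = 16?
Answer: -4/1017 + √1081/2034 ≈ 0.012231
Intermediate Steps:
a = 2*√1081 (a = √4324 = 2*√1081 ≈ 65.757)
1/(a + g(51)) = 1/(2*√1081 + 16) = 1/(16 + 2*√1081)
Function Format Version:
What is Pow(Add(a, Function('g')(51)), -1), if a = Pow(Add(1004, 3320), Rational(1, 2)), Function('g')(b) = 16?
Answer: Add(Rational(-4, 1017), Mul(Rational(1, 2034), Pow(1081, Rational(1, 2)))) ≈ 0.012231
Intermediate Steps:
a = Mul(2, Pow(1081, Rational(1, 2))) (a = Pow(4324, Rational(1, 2)) = Mul(2, Pow(1081, Rational(1, 2))) ≈ 65.757)
Pow(Add(a, Function('g')(51)), -1) = Pow(Add(Mul(2, Pow(1081, Rational(1, 2))), 16), -1) = Pow(Add(16, Mul(2, Pow(1081, Rational(1, 2)))), -1)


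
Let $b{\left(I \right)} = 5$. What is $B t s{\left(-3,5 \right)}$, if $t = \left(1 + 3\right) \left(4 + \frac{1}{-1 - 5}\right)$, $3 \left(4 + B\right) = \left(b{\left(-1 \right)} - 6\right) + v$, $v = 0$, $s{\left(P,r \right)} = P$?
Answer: $\frac{598}{3} \approx 199.33$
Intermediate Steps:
$B = - \frac{13}{3}$ ($B = -4 + \frac{\left(5 - 6\right) + 0}{3} = -4 + \frac{-1 + 0}{3} = -4 + \frac{1}{3} \left(-1\right) = -4 - \frac{1}{3} = - \frac{13}{3} \approx -4.3333$)
$t = \frac{46}{3}$ ($t = 4 \left(4 + \frac{1}{-6}\right) = 4 \left(4 - \frac{1}{6}\right) = 4 \cdot \frac{23}{6} = \frac{46}{3} \approx 15.333$)
$B t s{\left(-3,5 \right)} = \left(- \frac{13}{3}\right) \frac{46}{3} \left(-3\right) = \left(- \frac{598}{9}\right) \left(-3\right) = \frac{598}{3}$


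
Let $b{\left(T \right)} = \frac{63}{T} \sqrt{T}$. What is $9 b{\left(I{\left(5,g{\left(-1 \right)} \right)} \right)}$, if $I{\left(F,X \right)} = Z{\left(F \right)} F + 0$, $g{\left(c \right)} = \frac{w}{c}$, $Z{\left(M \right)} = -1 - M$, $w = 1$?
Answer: $- \frac{189 i \sqrt{30}}{10} \approx - 103.52 i$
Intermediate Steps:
$g{\left(c \right)} = \frac{1}{c}$ ($g{\left(c \right)} = 1 \frac{1}{c} = \frac{1}{c}$)
$I{\left(F,X \right)} = F \left(-1 - F\right)$ ($I{\left(F,X \right)} = \left(-1 - F\right) F + 0 = F \left(-1 - F\right) + 0 = F \left(-1 - F\right)$)
$b{\left(T \right)} = \frac{63}{\sqrt{T}}$
$9 b{\left(I{\left(5,g{\left(-1 \right)} \right)} \right)} = 9 \frac{63}{i \sqrt{5} \sqrt{1 + 5}} = 9 \frac{63}{i \sqrt{30}} = 9 \cdot 63 \left(- \frac{i \sqrt{30}}{30}\right) = 9 \left(- \frac{21 i \sqrt{30}}{10}\right) = - \frac{189 i \sqrt{30}}{10}$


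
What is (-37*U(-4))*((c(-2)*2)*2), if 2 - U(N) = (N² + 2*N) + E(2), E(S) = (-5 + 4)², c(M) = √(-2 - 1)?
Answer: 1036*I*√3 ≈ 1794.4*I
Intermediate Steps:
c(M) = I*√3 (c(M) = √(-3) = I*√3)
E(S) = 1 (E(S) = (-1)² = 1)
U(N) = 1 - N² - 2*N (U(N) = 2 - ((N² + 2*N) + 1) = 2 - (1 + N² + 2*N) = 2 + (-1 - N² - 2*N) = 1 - N² - 2*N)
(-37*U(-4))*((c(-2)*2)*2) = (-37*(1 - 1*(-4)² - 2*(-4)))*(((I*√3)*2)*2) = (-37*(1 - 1*16 + 8))*((2*I*√3)*2) = (-37*(1 - 16 + 8))*(4*I*√3) = (-37*(-7))*(4*I*√3) = 259*(4*I*√3) = 1036*I*√3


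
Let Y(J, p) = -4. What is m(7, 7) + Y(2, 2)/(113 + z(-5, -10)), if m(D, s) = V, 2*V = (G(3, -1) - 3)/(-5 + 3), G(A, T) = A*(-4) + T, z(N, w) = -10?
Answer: 408/103 ≈ 3.9612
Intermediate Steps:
G(A, T) = T - 4*A (G(A, T) = -4*A + T = T - 4*A)
V = 4 (V = (((-1 - 4*3) - 3)/(-5 + 3))/2 = (((-1 - 12) - 3)/(-2))/2 = ((-13 - 3)*(-½))/2 = (-16*(-½))/2 = (½)*8 = 4)
m(D, s) = 4
m(7, 7) + Y(2, 2)/(113 + z(-5, -10)) = 4 - 4/(113 - 10) = 4 - 4/103 = 408/103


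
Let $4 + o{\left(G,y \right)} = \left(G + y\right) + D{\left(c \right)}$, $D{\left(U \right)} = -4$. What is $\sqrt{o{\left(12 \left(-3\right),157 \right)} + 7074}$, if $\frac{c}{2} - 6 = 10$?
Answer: $\sqrt{7187} \approx 84.776$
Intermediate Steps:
$c = 32$ ($c = 12 + 2 \cdot 10 = 12 + 20 = 32$)
$o{\left(G,y \right)} = -8 + G + y$ ($o{\left(G,y \right)} = -4 - \left(4 - G - y\right) = -4 + \left(-4 + G + y\right) = -8 + G + y$)
$\sqrt{o{\left(12 \left(-3\right),157 \right)} + 7074} = \sqrt{\left(-8 + 12 \left(-3\right) + 157\right) + 7074} = \sqrt{\left(-8 - 36 + 157\right) + 7074} = \sqrt{113 + 7074} = \sqrt{7187}$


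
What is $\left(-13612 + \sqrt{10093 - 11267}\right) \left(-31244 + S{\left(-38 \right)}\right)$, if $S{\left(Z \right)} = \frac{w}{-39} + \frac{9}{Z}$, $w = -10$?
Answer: $\frac{315142158674}{741} - \frac{46303579 i \sqrt{1174}}{1482} \approx 4.2529 \cdot 10^{8} - 1.0705 \cdot 10^{6} i$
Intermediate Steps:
$S{\left(Z \right)} = \frac{10}{39} + \frac{9}{Z}$ ($S{\left(Z \right)} = - \frac{10}{-39} + \frac{9}{Z} = \left(-10\right) \left(- \frac{1}{39}\right) + \frac{9}{Z} = \frac{10}{39} + \frac{9}{Z}$)
$\left(-13612 + \sqrt{10093 - 11267}\right) \left(-31244 + S{\left(-38 \right)}\right) = \left(-13612 + \sqrt{10093 - 11267}\right) \left(-31244 + \left(\frac{10}{39} + \frac{9}{-38}\right)\right) = \left(-13612 + \sqrt{-1174}\right) \left(-31244 + \left(\frac{10}{39} + 9 \left(- \frac{1}{38}\right)\right)\right) = \left(-13612 + i \sqrt{1174}\right) \left(-31244 + \left(\frac{10}{39} - \frac{9}{38}\right)\right) = \left(-13612 + i \sqrt{1174}\right) \left(-31244 + \frac{29}{1482}\right) = \left(-13612 + i \sqrt{1174}\right) \left(- \frac{46303579}{1482}\right) = \frac{315142158674}{741} - \frac{46303579 i \sqrt{1174}}{1482}$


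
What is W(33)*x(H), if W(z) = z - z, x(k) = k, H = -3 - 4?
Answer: 0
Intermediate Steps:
H = -7
W(z) = 0
W(33)*x(H) = 0*(-7) = 0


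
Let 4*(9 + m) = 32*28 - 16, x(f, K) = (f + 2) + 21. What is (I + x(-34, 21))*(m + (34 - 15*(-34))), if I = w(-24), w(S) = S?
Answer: -26425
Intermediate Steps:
x(f, K) = 23 + f (x(f, K) = (2 + f) + 21 = 23 + f)
m = 211 (m = -9 + (32*28 - 16)/4 = -9 + (896 - 16)/4 = -9 + (¼)*880 = -9 + 220 = 211)
I = -24
(I + x(-34, 21))*(m + (34 - 15*(-34))) = (-24 + (23 - 34))*(211 + (34 - 15*(-34))) = (-24 - 11)*(211 + (34 + 510)) = -35*(211 + 544) = -35*755 = -26425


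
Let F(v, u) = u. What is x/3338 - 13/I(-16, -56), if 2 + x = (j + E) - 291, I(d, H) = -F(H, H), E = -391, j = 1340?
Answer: -3329/93464 ≈ -0.035618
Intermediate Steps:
I(d, H) = -H
x = 656 (x = -2 + ((1340 - 391) - 291) = -2 + (949 - 291) = -2 + 658 = 656)
x/3338 - 13/I(-16, -56) = 656/3338 - 13/((-1*(-56))) = 656*(1/3338) - 13/56 = 328/1669 - 13*1/56 = 328/1669 - 13/56 = -3329/93464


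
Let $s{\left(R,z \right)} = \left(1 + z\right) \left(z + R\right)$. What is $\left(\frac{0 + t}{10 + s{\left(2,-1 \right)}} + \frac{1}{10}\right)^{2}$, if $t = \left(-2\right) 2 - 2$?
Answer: $\frac{1}{4} \approx 0.25$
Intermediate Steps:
$s{\left(R,z \right)} = \left(1 + z\right) \left(R + z\right)$
$t = -6$ ($t = -4 - 2 = -6$)
$\left(\frac{0 + t}{10 + s{\left(2,-1 \right)}} + \frac{1}{10}\right)^{2} = \left(\frac{0 - 6}{10 + \left(2 - 1 + \left(-1\right)^{2} + 2 \left(-1\right)\right)} + \frac{1}{10}\right)^{2} = \left(- \frac{6}{10 + \left(2 - 1 + 1 - 2\right)} + \frac{1}{10}\right)^{2} = \left(- \frac{6}{10 + 0} + \frac{1}{10}\right)^{2} = \left(- \frac{6}{10} + \frac{1}{10}\right)^{2} = \left(\left(-6\right) \frac{1}{10} + \frac{1}{10}\right)^{2} = \left(- \frac{3}{5} + \frac{1}{10}\right)^{2} = \left(- \frac{1}{2}\right)^{2} = \frac{1}{4}$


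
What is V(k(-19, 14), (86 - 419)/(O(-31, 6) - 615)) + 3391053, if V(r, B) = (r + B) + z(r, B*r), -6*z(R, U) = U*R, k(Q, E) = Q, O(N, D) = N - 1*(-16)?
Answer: 284844229/84 ≈ 3.3910e+6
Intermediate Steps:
O(N, D) = 16 + N (O(N, D) = N + 16 = 16 + N)
z(R, U) = -R*U/6 (z(R, U) = -U*R/6 = -R*U/6)
V(r, B) = B + r - B*r**2/6 (V(r, B) = (r + B) - r*B*r/6 = (B + r) - B*r**2/6 = B + r - B*r**2/6)
V(k(-19, 14), (86 - 419)/(O(-31, 6) - 615)) + 3391053 = ((86 - 419)/((16 - 31) - 615) - 19 - 1/6*(86 - 419)/((16 - 31) - 615)*(-19)**2) + 3391053 = (-333/(-15 - 615) - 19 - 1/6*(-333/(-15 - 615))*361) + 3391053 = (-333/(-630) - 19 - 1/6*(-333/(-630))*361) + 3391053 = (-333*(-1/630) - 19 - 1/6*(-333*(-1/630))*361) + 3391053 = (37/70 - 19 - 1/6*37/70*361) + 3391053 = (37/70 - 19 - 13357/420) + 3391053 = -4223/84 + 3391053 = 284844229/84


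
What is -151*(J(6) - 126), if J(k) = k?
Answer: 18120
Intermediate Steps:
-151*(J(6) - 126) = -151*(6 - 126) = -151*(-120) = 18120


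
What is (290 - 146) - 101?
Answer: 43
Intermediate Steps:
(290 - 146) - 101 = 144 - 101 = 43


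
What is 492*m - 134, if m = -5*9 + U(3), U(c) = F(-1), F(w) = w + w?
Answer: -23258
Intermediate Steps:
F(w) = 2*w
U(c) = -2 (U(c) = 2*(-1) = -2)
m = -47 (m = -5*9 - 2 = -45 - 2 = -47)
492*m - 134 = 492*(-47) - 134 = -23124 - 134 = -23258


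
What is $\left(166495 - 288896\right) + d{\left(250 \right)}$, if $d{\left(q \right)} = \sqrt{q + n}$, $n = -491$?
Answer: $-122401 + i \sqrt{241} \approx -1.224 \cdot 10^{5} + 15.524 i$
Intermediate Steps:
$d{\left(q \right)} = \sqrt{-491 + q}$ ($d{\left(q \right)} = \sqrt{q - 491} = \sqrt{-491 + q}$)
$\left(166495 - 288896\right) + d{\left(250 \right)} = \left(166495 - 288896\right) + \sqrt{-491 + 250} = -122401 + \sqrt{-241} = -122401 + i \sqrt{241}$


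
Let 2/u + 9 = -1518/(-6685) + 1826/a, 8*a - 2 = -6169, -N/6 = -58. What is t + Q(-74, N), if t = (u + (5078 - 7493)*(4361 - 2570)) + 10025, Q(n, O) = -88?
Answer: -283165996500186/65618647 ≈ -4.3153e+6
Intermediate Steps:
N = 348 (N = -6*(-58) = 348)
a = -6167/8 (a = ¼ + (⅛)*(-6169) = ¼ - 6169/8 = -6167/8 ≈ -770.88)
u = -11778970/65618647 (u = 2/(-9 + (-1518/(-6685) + 1826/(-6167/8))) = 2/(-9 + (-1518*(-1/6685) + 1826*(-8/6167))) = 2/(-9 + (1518/6685 - 14608/6167)) = 2/(-9 - 12613282/5889485) = 2/(-65618647/5889485) = 2*(-5889485/65618647) = -11778970/65618647 ≈ -0.17951)
t = -283160222059250/65618647 (t = (-11778970/65618647 + (5078 - 7493)*(4361 - 2570)) + 10025 = (-11778970/65618647 - 2415*1791) + 10025 = (-11778970/65618647 - 4325265) + 10025 = -283818048995425/65618647 + 10025 = -283160222059250/65618647 ≈ -4.3152e+6)
t + Q(-74, N) = -283160222059250/65618647 - 88 = -283165996500186/65618647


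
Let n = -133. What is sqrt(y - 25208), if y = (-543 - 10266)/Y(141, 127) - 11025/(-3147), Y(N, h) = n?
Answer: 8*I*sqrt(7640991019235)/139517 ≈ 158.5*I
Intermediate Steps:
Y(N, h) = -133
y = 11827416/139517 (y = (-543 - 10266)/(-133) - 11025/(-3147) = -10809*(-1/133) - 11025*(-1/3147) = 10809/133 + 3675/1049 = 11827416/139517 ≈ 84.774)
sqrt(y - 25208) = sqrt(11827416/139517 - 25208) = sqrt(-3505117120/139517) = 8*I*sqrt(7640991019235)/139517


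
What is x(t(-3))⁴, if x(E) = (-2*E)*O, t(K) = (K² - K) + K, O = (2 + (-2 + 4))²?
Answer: 6879707136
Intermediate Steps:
O = 16 (O = (2 + 2)² = 4² = 16)
t(K) = K²
x(E) = -32*E (x(E) = -2*E*16 = -32*E)
x(t(-3))⁴ = (-32*(-3)²)⁴ = (-32*9)⁴ = (-288)⁴ = 6879707136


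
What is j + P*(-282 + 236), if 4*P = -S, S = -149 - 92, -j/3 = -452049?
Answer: 2706751/2 ≈ 1.3534e+6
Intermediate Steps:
j = 1356147 (j = -3*(-452049) = 1356147)
S = -241
P = 241/4 (P = (-1*(-241))/4 = (¼)*241 = 241/4 ≈ 60.250)
j + P*(-282 + 236) = 1356147 + 241*(-282 + 236)/4 = 1356147 + (241/4)*(-46) = 1356147 - 5543/2 = 2706751/2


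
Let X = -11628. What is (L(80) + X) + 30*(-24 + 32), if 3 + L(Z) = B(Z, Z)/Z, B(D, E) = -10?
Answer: -91129/8 ≈ -11391.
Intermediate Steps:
L(Z) = -3 - 10/Z
(L(80) + X) + 30*(-24 + 32) = ((-3 - 10/80) - 11628) + 30*(-24 + 32) = ((-3 - 10*1/80) - 11628) + 30*8 = ((-3 - ⅛) - 11628) + 240 = (-25/8 - 11628) + 240 = -93049/8 + 240 = -91129/8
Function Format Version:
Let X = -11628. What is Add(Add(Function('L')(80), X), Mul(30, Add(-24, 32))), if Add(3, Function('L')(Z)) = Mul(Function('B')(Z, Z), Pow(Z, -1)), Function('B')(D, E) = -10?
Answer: Rational(-91129, 8) ≈ -11391.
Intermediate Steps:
Function('L')(Z) = Add(-3, Mul(-10, Pow(Z, -1)))
Add(Add(Function('L')(80), X), Mul(30, Add(-24, 32))) = Add(Add(Add(-3, Mul(-10, Pow(80, -1))), -11628), Mul(30, Add(-24, 32))) = Add(Add(Add(-3, Mul(-10, Rational(1, 80))), -11628), Mul(30, 8)) = Add(Add(Add(-3, Rational(-1, 8)), -11628), 240) = Add(Add(Rational(-25, 8), -11628), 240) = Add(Rational(-93049, 8), 240) = Rational(-91129, 8)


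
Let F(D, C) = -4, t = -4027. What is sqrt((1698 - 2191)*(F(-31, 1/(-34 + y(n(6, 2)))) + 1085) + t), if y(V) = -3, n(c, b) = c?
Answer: 8*I*sqrt(8390) ≈ 732.78*I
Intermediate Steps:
sqrt((1698 - 2191)*(F(-31, 1/(-34 + y(n(6, 2)))) + 1085) + t) = sqrt((1698 - 2191)*(-4 + 1085) - 4027) = sqrt(-493*1081 - 4027) = sqrt(-532933 - 4027) = sqrt(-536960) = 8*I*sqrt(8390)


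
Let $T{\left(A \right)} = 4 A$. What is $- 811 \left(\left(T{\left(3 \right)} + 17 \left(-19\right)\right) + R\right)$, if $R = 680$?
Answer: $-299259$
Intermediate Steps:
$- 811 \left(\left(T{\left(3 \right)} + 17 \left(-19\right)\right) + R\right) = - 811 \left(\left(4 \cdot 3 + 17 \left(-19\right)\right) + 680\right) = - 811 \left(\left(12 - 323\right) + 680\right) = - 811 \left(-311 + 680\right) = \left(-811\right) 369 = -299259$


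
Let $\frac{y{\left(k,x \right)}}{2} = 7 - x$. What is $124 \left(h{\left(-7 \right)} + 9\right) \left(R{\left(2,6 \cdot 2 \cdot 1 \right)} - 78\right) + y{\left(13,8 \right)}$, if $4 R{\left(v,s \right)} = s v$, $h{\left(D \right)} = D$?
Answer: $-17858$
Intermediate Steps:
$y{\left(k,x \right)} = 14 - 2 x$ ($y{\left(k,x \right)} = 2 \left(7 - x\right) = 14 - 2 x$)
$R{\left(v,s \right)} = \frac{s v}{4}$
$124 \left(h{\left(-7 \right)} + 9\right) \left(R{\left(2,6 \cdot 2 \cdot 1 \right)} - 78\right) + y{\left(13,8 \right)} = 124 \left(-7 + 9\right) \left(\frac{1}{4} \cdot 6 \cdot 2 \cdot 1 \cdot 2 - 78\right) + \left(14 - 16\right) = 124 \cdot 2 \left(\frac{1}{4} \cdot 12 \cdot 1 \cdot 2 - 78\right) + \left(14 - 16\right) = 124 \cdot 2 \left(\frac{1}{4} \cdot 12 \cdot 2 - 78\right) - 2 = 124 \cdot 2 \left(6 - 78\right) - 2 = 124 \cdot 2 \left(-72\right) - 2 = 124 \left(-144\right) - 2 = -17856 - 2 = -17858$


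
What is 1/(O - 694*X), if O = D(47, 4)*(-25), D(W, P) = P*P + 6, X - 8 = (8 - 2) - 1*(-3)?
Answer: -1/12348 ≈ -8.0985e-5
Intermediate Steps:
X = 17 (X = 8 + ((8 - 2) - 1*(-3)) = 8 + (6 + 3) = 8 + 9 = 17)
D(W, P) = 6 + P**2 (D(W, P) = P**2 + 6 = 6 + P**2)
O = -550 (O = (6 + 4**2)*(-25) = (6 + 16)*(-25) = 22*(-25) = -550)
1/(O - 694*X) = 1/(-550 - 694*17) = 1/(-550 - 11798) = 1/(-12348) = -1/12348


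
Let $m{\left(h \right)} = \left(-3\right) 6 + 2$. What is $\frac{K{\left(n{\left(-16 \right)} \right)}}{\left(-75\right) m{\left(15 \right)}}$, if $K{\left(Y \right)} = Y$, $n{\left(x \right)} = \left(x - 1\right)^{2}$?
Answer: $\frac{289}{1200} \approx 0.24083$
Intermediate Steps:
$m{\left(h \right)} = -16$ ($m{\left(h \right)} = -18 + 2 = -16$)
$n{\left(x \right)} = \left(-1 + x\right)^{2}$
$\frac{K{\left(n{\left(-16 \right)} \right)}}{\left(-75\right) m{\left(15 \right)}} = \frac{\left(-1 - 16\right)^{2}}{\left(-75\right) \left(-16\right)} = \frac{\left(-17\right)^{2}}{1200} = 289 \cdot \frac{1}{1200} = \frac{289}{1200}$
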